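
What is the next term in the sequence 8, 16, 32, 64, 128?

Ratios: 16 / 8 = 2.0
This is a geometric sequence with common ratio r = 2.
Next term = 128 * 2 = 256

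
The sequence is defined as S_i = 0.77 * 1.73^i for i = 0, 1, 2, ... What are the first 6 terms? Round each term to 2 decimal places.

This is a geometric sequence.
i=0: S_0 = 0.77 * 1.73^0 = 0.77
i=1: S_1 = 0.77 * 1.73^1 ≈ 1.33
i=2: S_2 = 0.77 * 1.73^2 ≈ 2.3
i=3: S_3 = 0.77 * 1.73^3 ≈ 3.99
i=4: S_4 = 0.77 * 1.73^4 ≈ 6.9
i=5: S_5 = 0.77 * 1.73^5 ≈ 11.93
The first 6 terms are: [0.77, 1.33, 2.3, 3.99, 6.9, 11.93]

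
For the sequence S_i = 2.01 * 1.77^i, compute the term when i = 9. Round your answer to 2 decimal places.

S_9 = 2.01 * 1.77^9 ≈ 2.01 * 170.5137 ≈ 342.73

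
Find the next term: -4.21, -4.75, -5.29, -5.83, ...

Differences: -4.75 - -4.21 = -0.54
This is an arithmetic sequence with common difference d = -0.54.
Next term = -5.83 + -0.54 = -6.37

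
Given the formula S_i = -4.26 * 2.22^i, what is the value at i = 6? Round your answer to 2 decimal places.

S_6 = -4.26 * 2.22^6 ≈ -4.26 * 119.7065 ≈ -509.95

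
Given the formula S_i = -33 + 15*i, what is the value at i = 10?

S_10 = -33 + 15*10 = -33 + 150 = 117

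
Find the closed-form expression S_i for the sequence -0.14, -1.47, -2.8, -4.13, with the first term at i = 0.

Check differences: -1.47 - -0.14 = -1.33
-2.8 - -1.47 = -1.33
Common difference d = -1.33.
First term a = -0.14.
Formula: S_i = -0.14 - 1.33*i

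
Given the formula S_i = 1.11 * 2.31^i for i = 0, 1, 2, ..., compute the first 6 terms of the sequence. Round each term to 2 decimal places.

This is a geometric sequence.
i=0: S_0 = 1.11 * 2.31^0 = 1.11
i=1: S_1 = 1.11 * 2.31^1 ≈ 2.56
i=2: S_2 = 1.11 * 2.31^2 ≈ 5.92
i=3: S_3 = 1.11 * 2.31^3 ≈ 13.68
i=4: S_4 = 1.11 * 2.31^4 ≈ 31.61
i=5: S_5 = 1.11 * 2.31^5 ≈ 73.01
The first 6 terms are: [1.11, 2.56, 5.92, 13.68, 31.61, 73.01]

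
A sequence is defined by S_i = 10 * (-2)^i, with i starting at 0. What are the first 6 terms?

This is a geometric sequence.
i=0: S_0 = 10 * (-2)^0 = 10
i=1: S_1 = 10 * (-2)^1 = -20
i=2: S_2 = 10 * (-2)^2 = 40
i=3: S_3 = 10 * (-2)^3 = -80
i=4: S_4 = 10 * (-2)^4 = 160
i=5: S_5 = 10 * (-2)^5 = -320
The first 6 terms are: [10, -20, 40, -80, 160, -320]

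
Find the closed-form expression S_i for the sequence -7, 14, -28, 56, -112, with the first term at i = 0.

Check ratios: 14 / -7 = -2.0
Common ratio r = -2.
First term a = -7.
Formula: S_i = -7 * (-2)^i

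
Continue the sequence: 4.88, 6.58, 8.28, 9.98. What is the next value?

Differences: 6.58 - 4.88 = 1.7
This is an arithmetic sequence with common difference d = 1.7.
Next term = 9.98 + 1.7 = 11.68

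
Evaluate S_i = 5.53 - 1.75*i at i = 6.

S_6 = 5.53 + -1.75*6 = 5.53 + -10.5 = -4.97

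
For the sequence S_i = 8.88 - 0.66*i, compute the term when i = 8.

S_8 = 8.88 + -0.66*8 = 8.88 + -5.28 = 3.6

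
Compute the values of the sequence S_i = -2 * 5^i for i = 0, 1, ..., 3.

This is a geometric sequence.
i=0: S_0 = -2 * 5^0 = -2
i=1: S_1 = -2 * 5^1 = -10
i=2: S_2 = -2 * 5^2 = -50
i=3: S_3 = -2 * 5^3 = -250
The first 4 terms are: [-2, -10, -50, -250]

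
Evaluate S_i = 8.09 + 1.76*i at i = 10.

S_10 = 8.09 + 1.76*10 = 8.09 + 17.6 = 25.69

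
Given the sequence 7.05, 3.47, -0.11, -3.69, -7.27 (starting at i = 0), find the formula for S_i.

Check differences: 3.47 - 7.05 = -3.58
-0.11 - 3.47 = -3.58
Common difference d = -3.58.
First term a = 7.05.
Formula: S_i = 7.05 - 3.58*i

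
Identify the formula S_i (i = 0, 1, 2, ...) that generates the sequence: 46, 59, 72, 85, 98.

Check differences: 59 - 46 = 13
72 - 59 = 13
Common difference d = 13.
First term a = 46.
Formula: S_i = 46 + 13*i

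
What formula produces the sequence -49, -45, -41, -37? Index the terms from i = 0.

Check differences: -45 - -49 = 4
-41 - -45 = 4
Common difference d = 4.
First term a = -49.
Formula: S_i = -49 + 4*i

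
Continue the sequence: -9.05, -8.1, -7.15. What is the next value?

Differences: -8.1 - -9.05 = 0.95
This is an arithmetic sequence with common difference d = 0.95.
Next term = -7.15 + 0.95 = -6.2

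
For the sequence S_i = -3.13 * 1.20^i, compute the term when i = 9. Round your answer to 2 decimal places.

S_9 = -3.13 * 1.2^9 ≈ -3.13 * 5.1598 ≈ -16.15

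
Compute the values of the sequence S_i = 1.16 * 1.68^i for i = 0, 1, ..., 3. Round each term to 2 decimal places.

This is a geometric sequence.
i=0: S_0 = 1.16 * 1.68^0 = 1.16
i=1: S_1 = 1.16 * 1.68^1 ≈ 1.95
i=2: S_2 = 1.16 * 1.68^2 ≈ 3.27
i=3: S_3 = 1.16 * 1.68^3 ≈ 5.5
The first 4 terms are: [1.16, 1.95, 3.27, 5.5]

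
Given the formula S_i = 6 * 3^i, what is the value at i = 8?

S_8 = 6 * 3^8 = 6 * 6561 = 39366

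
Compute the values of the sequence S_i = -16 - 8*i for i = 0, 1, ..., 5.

This is an arithmetic sequence.
i=0: S_0 = -16 + -8*0 = -16
i=1: S_1 = -16 + -8*1 = -24
i=2: S_2 = -16 + -8*2 = -32
i=3: S_3 = -16 + -8*3 = -40
i=4: S_4 = -16 + -8*4 = -48
i=5: S_5 = -16 + -8*5 = -56
The first 6 terms are: [-16, -24, -32, -40, -48, -56]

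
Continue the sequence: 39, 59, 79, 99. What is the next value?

Differences: 59 - 39 = 20
This is an arithmetic sequence with common difference d = 20.
Next term = 99 + 20 = 119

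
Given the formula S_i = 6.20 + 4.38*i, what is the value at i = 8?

S_8 = 6.2 + 4.38*8 = 6.2 + 35.04 = 41.24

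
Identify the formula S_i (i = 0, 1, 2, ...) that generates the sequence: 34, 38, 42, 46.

Check differences: 38 - 34 = 4
42 - 38 = 4
Common difference d = 4.
First term a = 34.
Formula: S_i = 34 + 4*i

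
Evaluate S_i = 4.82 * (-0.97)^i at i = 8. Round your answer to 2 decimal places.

S_8 = 4.82 * (-0.97)^8 ≈ 4.82 * 0.7837 ≈ 3.78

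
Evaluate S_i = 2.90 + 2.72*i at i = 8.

S_8 = 2.9 + 2.72*8 = 2.9 + 21.76 = 24.66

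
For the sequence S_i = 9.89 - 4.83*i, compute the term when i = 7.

S_7 = 9.89 + -4.83*7 = 9.89 + -33.81 = -23.92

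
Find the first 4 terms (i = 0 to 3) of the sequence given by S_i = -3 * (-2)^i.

This is a geometric sequence.
i=0: S_0 = -3 * (-2)^0 = -3
i=1: S_1 = -3 * (-2)^1 = 6
i=2: S_2 = -3 * (-2)^2 = -12
i=3: S_3 = -3 * (-2)^3 = 24
The first 4 terms are: [-3, 6, -12, 24]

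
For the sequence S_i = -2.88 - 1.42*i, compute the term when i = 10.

S_10 = -2.88 + -1.42*10 = -2.88 + -14.2 = -17.08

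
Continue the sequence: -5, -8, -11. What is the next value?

Differences: -8 - -5 = -3
This is an arithmetic sequence with common difference d = -3.
Next term = -11 + -3 = -14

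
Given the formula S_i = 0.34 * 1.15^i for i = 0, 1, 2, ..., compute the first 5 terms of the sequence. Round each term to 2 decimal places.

This is a geometric sequence.
i=0: S_0 = 0.34 * 1.15^0 = 0.34
i=1: S_1 = 0.34 * 1.15^1 ≈ 0.39
i=2: S_2 = 0.34 * 1.15^2 ≈ 0.45
i=3: S_3 = 0.34 * 1.15^3 ≈ 0.52
i=4: S_4 = 0.34 * 1.15^4 ≈ 0.59
The first 5 terms are: [0.34, 0.39, 0.45, 0.52, 0.59]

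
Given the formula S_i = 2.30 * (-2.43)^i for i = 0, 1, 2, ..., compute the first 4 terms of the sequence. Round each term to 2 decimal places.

This is a geometric sequence.
i=0: S_0 = 2.3 * (-2.43)^0 = 2.3
i=1: S_1 = 2.3 * (-2.43)^1 ≈ -5.59
i=2: S_2 = 2.3 * (-2.43)^2 ≈ 13.58
i=3: S_3 = 2.3 * (-2.43)^3 ≈ -33.0
The first 4 terms are: [2.3, -5.59, 13.58, -33.0]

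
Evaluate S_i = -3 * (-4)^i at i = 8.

S_8 = -3 * (-4)^8 = -3 * 65536 = -196608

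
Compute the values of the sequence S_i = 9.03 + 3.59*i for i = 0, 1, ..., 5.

This is an arithmetic sequence.
i=0: S_0 = 9.03 + 3.59*0 = 9.03
i=1: S_1 = 9.03 + 3.59*1 = 12.62
i=2: S_2 = 9.03 + 3.59*2 = 16.21
i=3: S_3 = 9.03 + 3.59*3 = 19.8
i=4: S_4 = 9.03 + 3.59*4 = 23.39
i=5: S_5 = 9.03 + 3.59*5 = 26.98
The first 6 terms are: [9.03, 12.62, 16.21, 19.8, 23.39, 26.98]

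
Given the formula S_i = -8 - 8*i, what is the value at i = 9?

S_9 = -8 + -8*9 = -8 + -72 = -80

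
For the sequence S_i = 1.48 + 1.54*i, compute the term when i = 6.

S_6 = 1.48 + 1.54*6 = 1.48 + 9.24 = 10.72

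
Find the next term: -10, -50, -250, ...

Ratios: -50 / -10 = 5.0
This is a geometric sequence with common ratio r = 5.
Next term = -250 * 5 = -1250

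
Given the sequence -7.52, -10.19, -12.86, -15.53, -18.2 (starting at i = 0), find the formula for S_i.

Check differences: -10.19 - -7.52 = -2.67
-12.86 - -10.19 = -2.67
Common difference d = -2.67.
First term a = -7.52.
Formula: S_i = -7.52 - 2.67*i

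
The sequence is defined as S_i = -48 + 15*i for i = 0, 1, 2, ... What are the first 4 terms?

This is an arithmetic sequence.
i=0: S_0 = -48 + 15*0 = -48
i=1: S_1 = -48 + 15*1 = -33
i=2: S_2 = -48 + 15*2 = -18
i=3: S_3 = -48 + 15*3 = -3
The first 4 terms are: [-48, -33, -18, -3]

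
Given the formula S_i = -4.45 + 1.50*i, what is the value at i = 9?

S_9 = -4.45 + 1.5*9 = -4.45 + 13.5 = 9.05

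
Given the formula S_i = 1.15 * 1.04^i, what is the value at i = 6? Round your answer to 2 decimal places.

S_6 = 1.15 * 1.04^6 ≈ 1.15 * 1.2653 ≈ 1.46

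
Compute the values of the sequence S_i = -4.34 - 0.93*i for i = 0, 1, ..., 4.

This is an arithmetic sequence.
i=0: S_0 = -4.34 + -0.93*0 = -4.34
i=1: S_1 = -4.34 + -0.93*1 = -5.27
i=2: S_2 = -4.34 + -0.93*2 = -6.2
i=3: S_3 = -4.34 + -0.93*3 = -7.13
i=4: S_4 = -4.34 + -0.93*4 = -8.06
The first 5 terms are: [-4.34, -5.27, -6.2, -7.13, -8.06]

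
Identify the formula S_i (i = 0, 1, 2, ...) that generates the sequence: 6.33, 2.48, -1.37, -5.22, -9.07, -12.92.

Check differences: 2.48 - 6.33 = -3.85
-1.37 - 2.48 = -3.85
Common difference d = -3.85.
First term a = 6.33.
Formula: S_i = 6.33 - 3.85*i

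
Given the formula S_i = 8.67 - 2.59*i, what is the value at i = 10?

S_10 = 8.67 + -2.59*10 = 8.67 + -25.9 = -17.23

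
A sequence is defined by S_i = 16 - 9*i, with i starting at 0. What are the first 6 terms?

This is an arithmetic sequence.
i=0: S_0 = 16 + -9*0 = 16
i=1: S_1 = 16 + -9*1 = 7
i=2: S_2 = 16 + -9*2 = -2
i=3: S_3 = 16 + -9*3 = -11
i=4: S_4 = 16 + -9*4 = -20
i=5: S_5 = 16 + -9*5 = -29
The first 6 terms are: [16, 7, -2, -11, -20, -29]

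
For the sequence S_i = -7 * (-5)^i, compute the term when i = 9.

S_9 = -7 * (-5)^9 = -7 * -1953125 = 13671875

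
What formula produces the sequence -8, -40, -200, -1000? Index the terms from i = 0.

Check ratios: -40 / -8 = 5.0
Common ratio r = 5.
First term a = -8.
Formula: S_i = -8 * 5^i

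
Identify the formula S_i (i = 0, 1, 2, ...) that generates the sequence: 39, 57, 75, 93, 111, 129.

Check differences: 57 - 39 = 18
75 - 57 = 18
Common difference d = 18.
First term a = 39.
Formula: S_i = 39 + 18*i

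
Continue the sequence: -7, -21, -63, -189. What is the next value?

Ratios: -21 / -7 = 3.0
This is a geometric sequence with common ratio r = 3.
Next term = -189 * 3 = -567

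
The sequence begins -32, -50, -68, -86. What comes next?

Differences: -50 - -32 = -18
This is an arithmetic sequence with common difference d = -18.
Next term = -86 + -18 = -104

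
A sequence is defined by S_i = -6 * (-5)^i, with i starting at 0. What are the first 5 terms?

This is a geometric sequence.
i=0: S_0 = -6 * (-5)^0 = -6
i=1: S_1 = -6 * (-5)^1 = 30
i=2: S_2 = -6 * (-5)^2 = -150
i=3: S_3 = -6 * (-5)^3 = 750
i=4: S_4 = -6 * (-5)^4 = -3750
The first 5 terms are: [-6, 30, -150, 750, -3750]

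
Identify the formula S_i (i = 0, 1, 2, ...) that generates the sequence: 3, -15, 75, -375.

Check ratios: -15 / 3 = -5.0
Common ratio r = -5.
First term a = 3.
Formula: S_i = 3 * (-5)^i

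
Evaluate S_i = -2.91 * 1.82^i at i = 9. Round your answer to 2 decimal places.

S_9 = -2.91 * 1.82^9 ≈ -2.91 * 219.1001 ≈ -637.58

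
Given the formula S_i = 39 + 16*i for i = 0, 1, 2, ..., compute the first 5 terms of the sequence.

This is an arithmetic sequence.
i=0: S_0 = 39 + 16*0 = 39
i=1: S_1 = 39 + 16*1 = 55
i=2: S_2 = 39 + 16*2 = 71
i=3: S_3 = 39 + 16*3 = 87
i=4: S_4 = 39 + 16*4 = 103
The first 5 terms are: [39, 55, 71, 87, 103]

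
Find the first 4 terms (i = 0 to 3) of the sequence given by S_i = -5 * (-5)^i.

This is a geometric sequence.
i=0: S_0 = -5 * (-5)^0 = -5
i=1: S_1 = -5 * (-5)^1 = 25
i=2: S_2 = -5 * (-5)^2 = -125
i=3: S_3 = -5 * (-5)^3 = 625
The first 4 terms are: [-5, 25, -125, 625]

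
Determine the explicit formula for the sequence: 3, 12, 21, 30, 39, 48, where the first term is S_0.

Check differences: 12 - 3 = 9
21 - 12 = 9
Common difference d = 9.
First term a = 3.
Formula: S_i = 3 + 9*i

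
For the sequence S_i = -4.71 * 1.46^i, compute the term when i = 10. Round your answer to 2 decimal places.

S_10 = -4.71 * 1.46^10 ≈ -4.71 * 44.0077 ≈ -207.28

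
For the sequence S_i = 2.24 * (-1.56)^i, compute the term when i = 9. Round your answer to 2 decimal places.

S_9 = 2.24 * (-1.56)^9 ≈ 2.24 * -54.7169 ≈ -122.57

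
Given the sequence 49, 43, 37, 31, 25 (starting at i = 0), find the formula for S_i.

Check differences: 43 - 49 = -6
37 - 43 = -6
Common difference d = -6.
First term a = 49.
Formula: S_i = 49 - 6*i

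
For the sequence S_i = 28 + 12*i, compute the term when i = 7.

S_7 = 28 + 12*7 = 28 + 84 = 112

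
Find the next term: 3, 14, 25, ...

Differences: 14 - 3 = 11
This is an arithmetic sequence with common difference d = 11.
Next term = 25 + 11 = 36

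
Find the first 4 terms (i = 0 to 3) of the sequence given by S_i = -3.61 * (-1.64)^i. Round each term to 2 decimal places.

This is a geometric sequence.
i=0: S_0 = -3.61 * (-1.64)^0 = -3.61
i=1: S_1 = -3.61 * (-1.64)^1 ≈ 5.92
i=2: S_2 = -3.61 * (-1.64)^2 ≈ -9.71
i=3: S_3 = -3.61 * (-1.64)^3 ≈ 15.92
The first 4 terms are: [-3.61, 5.92, -9.71, 15.92]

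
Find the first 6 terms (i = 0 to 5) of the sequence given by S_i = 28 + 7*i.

This is an arithmetic sequence.
i=0: S_0 = 28 + 7*0 = 28
i=1: S_1 = 28 + 7*1 = 35
i=2: S_2 = 28 + 7*2 = 42
i=3: S_3 = 28 + 7*3 = 49
i=4: S_4 = 28 + 7*4 = 56
i=5: S_5 = 28 + 7*5 = 63
The first 6 terms are: [28, 35, 42, 49, 56, 63]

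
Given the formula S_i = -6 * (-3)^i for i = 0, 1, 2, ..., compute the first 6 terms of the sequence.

This is a geometric sequence.
i=0: S_0 = -6 * (-3)^0 = -6
i=1: S_1 = -6 * (-3)^1 = 18
i=2: S_2 = -6 * (-3)^2 = -54
i=3: S_3 = -6 * (-3)^3 = 162
i=4: S_4 = -6 * (-3)^4 = -486
i=5: S_5 = -6 * (-3)^5 = 1458
The first 6 terms are: [-6, 18, -54, 162, -486, 1458]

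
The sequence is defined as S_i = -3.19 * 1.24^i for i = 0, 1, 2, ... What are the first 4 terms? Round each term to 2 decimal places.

This is a geometric sequence.
i=0: S_0 = -3.19 * 1.24^0 = -3.19
i=1: S_1 = -3.19 * 1.24^1 ≈ -3.96
i=2: S_2 = -3.19 * 1.24^2 ≈ -4.9
i=3: S_3 = -3.19 * 1.24^3 ≈ -6.08
The first 4 terms are: [-3.19, -3.96, -4.9, -6.08]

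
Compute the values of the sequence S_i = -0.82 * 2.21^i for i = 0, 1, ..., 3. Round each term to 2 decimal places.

This is a geometric sequence.
i=0: S_0 = -0.82 * 2.21^0 = -0.82
i=1: S_1 = -0.82 * 2.21^1 ≈ -1.81
i=2: S_2 = -0.82 * 2.21^2 ≈ -4.0
i=3: S_3 = -0.82 * 2.21^3 ≈ -8.85
The first 4 terms are: [-0.82, -1.81, -4.0, -8.85]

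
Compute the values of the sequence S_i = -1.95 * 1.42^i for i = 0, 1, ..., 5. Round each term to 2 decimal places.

This is a geometric sequence.
i=0: S_0 = -1.95 * 1.42^0 = -1.95
i=1: S_1 = -1.95 * 1.42^1 ≈ -2.77
i=2: S_2 = -1.95 * 1.42^2 ≈ -3.93
i=3: S_3 = -1.95 * 1.42^3 ≈ -5.58
i=4: S_4 = -1.95 * 1.42^4 ≈ -7.93
i=5: S_5 = -1.95 * 1.42^5 ≈ -11.26
The first 6 terms are: [-1.95, -2.77, -3.93, -5.58, -7.93, -11.26]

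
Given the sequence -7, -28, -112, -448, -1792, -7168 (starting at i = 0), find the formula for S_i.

Check ratios: -28 / -7 = 4.0
Common ratio r = 4.
First term a = -7.
Formula: S_i = -7 * 4^i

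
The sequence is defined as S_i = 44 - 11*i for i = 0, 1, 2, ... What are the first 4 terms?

This is an arithmetic sequence.
i=0: S_0 = 44 + -11*0 = 44
i=1: S_1 = 44 + -11*1 = 33
i=2: S_2 = 44 + -11*2 = 22
i=3: S_3 = 44 + -11*3 = 11
The first 4 terms are: [44, 33, 22, 11]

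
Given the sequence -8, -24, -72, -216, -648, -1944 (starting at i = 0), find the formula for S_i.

Check ratios: -24 / -8 = 3.0
Common ratio r = 3.
First term a = -8.
Formula: S_i = -8 * 3^i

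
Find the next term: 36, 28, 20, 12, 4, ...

Differences: 28 - 36 = -8
This is an arithmetic sequence with common difference d = -8.
Next term = 4 + -8 = -4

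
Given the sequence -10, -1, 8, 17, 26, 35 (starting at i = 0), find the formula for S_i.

Check differences: -1 - -10 = 9
8 - -1 = 9
Common difference d = 9.
First term a = -10.
Formula: S_i = -10 + 9*i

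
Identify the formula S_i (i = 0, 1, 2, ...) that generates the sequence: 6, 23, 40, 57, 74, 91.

Check differences: 23 - 6 = 17
40 - 23 = 17
Common difference d = 17.
First term a = 6.
Formula: S_i = 6 + 17*i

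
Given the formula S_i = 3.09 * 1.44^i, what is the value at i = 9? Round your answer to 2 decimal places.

S_9 = 3.09 * 1.44^9 ≈ 3.09 * 26.6233 ≈ 82.27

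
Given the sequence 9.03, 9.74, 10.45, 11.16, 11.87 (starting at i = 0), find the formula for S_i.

Check differences: 9.74 - 9.03 = 0.71
10.45 - 9.74 = 0.71
Common difference d = 0.71.
First term a = 9.03.
Formula: S_i = 9.03 + 0.71*i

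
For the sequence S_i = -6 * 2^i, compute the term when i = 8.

S_8 = -6 * 2^8 = -6 * 256 = -1536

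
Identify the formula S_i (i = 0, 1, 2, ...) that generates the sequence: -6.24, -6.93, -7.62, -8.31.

Check differences: -6.93 - -6.24 = -0.69
-7.62 - -6.93 = -0.69
Common difference d = -0.69.
First term a = -6.24.
Formula: S_i = -6.24 - 0.69*i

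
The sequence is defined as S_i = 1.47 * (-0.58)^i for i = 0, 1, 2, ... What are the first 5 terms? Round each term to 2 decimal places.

This is a geometric sequence.
i=0: S_0 = 1.47 * (-0.58)^0 = 1.47
i=1: S_1 = 1.47 * (-0.58)^1 ≈ -0.85
i=2: S_2 = 1.47 * (-0.58)^2 ≈ 0.49
i=3: S_3 = 1.47 * (-0.58)^3 ≈ -0.29
i=4: S_4 = 1.47 * (-0.58)^4 ≈ 0.17
The first 5 terms are: [1.47, -0.85, 0.49, -0.29, 0.17]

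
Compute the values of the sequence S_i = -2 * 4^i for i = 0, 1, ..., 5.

This is a geometric sequence.
i=0: S_0 = -2 * 4^0 = -2
i=1: S_1 = -2 * 4^1 = -8
i=2: S_2 = -2 * 4^2 = -32
i=3: S_3 = -2 * 4^3 = -128
i=4: S_4 = -2 * 4^4 = -512
i=5: S_5 = -2 * 4^5 = -2048
The first 6 terms are: [-2, -8, -32, -128, -512, -2048]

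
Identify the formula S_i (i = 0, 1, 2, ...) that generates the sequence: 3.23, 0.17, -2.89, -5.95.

Check differences: 0.17 - 3.23 = -3.06
-2.89 - 0.17 = -3.06
Common difference d = -3.06.
First term a = 3.23.
Formula: S_i = 3.23 - 3.06*i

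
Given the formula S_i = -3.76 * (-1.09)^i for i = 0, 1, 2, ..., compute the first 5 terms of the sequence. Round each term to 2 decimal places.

This is a geometric sequence.
i=0: S_0 = -3.76 * (-1.09)^0 = -3.76
i=1: S_1 = -3.76 * (-1.09)^1 ≈ 4.1
i=2: S_2 = -3.76 * (-1.09)^2 ≈ -4.47
i=3: S_3 = -3.76 * (-1.09)^3 ≈ 4.87
i=4: S_4 = -3.76 * (-1.09)^4 ≈ -5.31
The first 5 terms are: [-3.76, 4.1, -4.47, 4.87, -5.31]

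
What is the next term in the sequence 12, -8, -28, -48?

Differences: -8 - 12 = -20
This is an arithmetic sequence with common difference d = -20.
Next term = -48 + -20 = -68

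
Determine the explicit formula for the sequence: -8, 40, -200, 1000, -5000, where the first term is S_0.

Check ratios: 40 / -8 = -5.0
Common ratio r = -5.
First term a = -8.
Formula: S_i = -8 * (-5)^i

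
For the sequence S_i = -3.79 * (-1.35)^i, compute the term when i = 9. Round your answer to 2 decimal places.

S_9 = -3.79 * (-1.35)^9 ≈ -3.79 * -14.8937 ≈ 56.45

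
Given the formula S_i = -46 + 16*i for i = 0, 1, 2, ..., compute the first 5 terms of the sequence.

This is an arithmetic sequence.
i=0: S_0 = -46 + 16*0 = -46
i=1: S_1 = -46 + 16*1 = -30
i=2: S_2 = -46 + 16*2 = -14
i=3: S_3 = -46 + 16*3 = 2
i=4: S_4 = -46 + 16*4 = 18
The first 5 terms are: [-46, -30, -14, 2, 18]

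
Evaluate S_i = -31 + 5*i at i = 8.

S_8 = -31 + 5*8 = -31 + 40 = 9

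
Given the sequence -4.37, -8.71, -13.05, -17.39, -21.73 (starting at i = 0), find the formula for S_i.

Check differences: -8.71 - -4.37 = -4.34
-13.05 - -8.71 = -4.34
Common difference d = -4.34.
First term a = -4.37.
Formula: S_i = -4.37 - 4.34*i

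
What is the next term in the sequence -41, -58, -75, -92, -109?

Differences: -58 - -41 = -17
This is an arithmetic sequence with common difference d = -17.
Next term = -109 + -17 = -126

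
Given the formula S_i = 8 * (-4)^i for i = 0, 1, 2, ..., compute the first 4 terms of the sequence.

This is a geometric sequence.
i=0: S_0 = 8 * (-4)^0 = 8
i=1: S_1 = 8 * (-4)^1 = -32
i=2: S_2 = 8 * (-4)^2 = 128
i=3: S_3 = 8 * (-4)^3 = -512
The first 4 terms are: [8, -32, 128, -512]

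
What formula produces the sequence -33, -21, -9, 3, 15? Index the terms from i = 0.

Check differences: -21 - -33 = 12
-9 - -21 = 12
Common difference d = 12.
First term a = -33.
Formula: S_i = -33 + 12*i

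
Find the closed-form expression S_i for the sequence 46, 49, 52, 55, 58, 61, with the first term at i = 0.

Check differences: 49 - 46 = 3
52 - 49 = 3
Common difference d = 3.
First term a = 46.
Formula: S_i = 46 + 3*i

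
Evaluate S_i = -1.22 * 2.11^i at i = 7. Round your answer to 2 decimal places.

S_7 = -1.22 * 2.11^7 ≈ -1.22 * 186.1989 ≈ -227.16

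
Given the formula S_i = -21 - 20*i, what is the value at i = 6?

S_6 = -21 + -20*6 = -21 + -120 = -141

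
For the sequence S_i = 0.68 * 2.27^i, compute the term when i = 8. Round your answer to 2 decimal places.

S_8 = 0.68 * 2.27^8 ≈ 0.68 * 705.0288 ≈ 479.42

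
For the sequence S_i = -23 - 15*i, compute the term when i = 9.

S_9 = -23 + -15*9 = -23 + -135 = -158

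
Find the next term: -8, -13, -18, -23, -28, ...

Differences: -13 - -8 = -5
This is an arithmetic sequence with common difference d = -5.
Next term = -28 + -5 = -33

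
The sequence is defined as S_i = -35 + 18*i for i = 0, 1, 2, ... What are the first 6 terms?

This is an arithmetic sequence.
i=0: S_0 = -35 + 18*0 = -35
i=1: S_1 = -35 + 18*1 = -17
i=2: S_2 = -35 + 18*2 = 1
i=3: S_3 = -35 + 18*3 = 19
i=4: S_4 = -35 + 18*4 = 37
i=5: S_5 = -35 + 18*5 = 55
The first 6 terms are: [-35, -17, 1, 19, 37, 55]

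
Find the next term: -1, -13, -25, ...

Differences: -13 - -1 = -12
This is an arithmetic sequence with common difference d = -12.
Next term = -25 + -12 = -37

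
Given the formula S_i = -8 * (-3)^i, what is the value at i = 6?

S_6 = -8 * (-3)^6 = -8 * 729 = -5832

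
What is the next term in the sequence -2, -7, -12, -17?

Differences: -7 - -2 = -5
This is an arithmetic sequence with common difference d = -5.
Next term = -17 + -5 = -22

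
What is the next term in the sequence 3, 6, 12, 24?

Ratios: 6 / 3 = 2.0
This is a geometric sequence with common ratio r = 2.
Next term = 24 * 2 = 48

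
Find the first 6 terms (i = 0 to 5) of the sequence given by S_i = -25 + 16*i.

This is an arithmetic sequence.
i=0: S_0 = -25 + 16*0 = -25
i=1: S_1 = -25 + 16*1 = -9
i=2: S_2 = -25 + 16*2 = 7
i=3: S_3 = -25 + 16*3 = 23
i=4: S_4 = -25 + 16*4 = 39
i=5: S_5 = -25 + 16*5 = 55
The first 6 terms are: [-25, -9, 7, 23, 39, 55]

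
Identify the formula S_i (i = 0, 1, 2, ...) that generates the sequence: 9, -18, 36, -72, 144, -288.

Check ratios: -18 / 9 = -2.0
Common ratio r = -2.
First term a = 9.
Formula: S_i = 9 * (-2)^i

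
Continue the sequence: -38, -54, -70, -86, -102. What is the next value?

Differences: -54 - -38 = -16
This is an arithmetic sequence with common difference d = -16.
Next term = -102 + -16 = -118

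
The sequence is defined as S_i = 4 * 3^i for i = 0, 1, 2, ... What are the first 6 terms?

This is a geometric sequence.
i=0: S_0 = 4 * 3^0 = 4
i=1: S_1 = 4 * 3^1 = 12
i=2: S_2 = 4 * 3^2 = 36
i=3: S_3 = 4 * 3^3 = 108
i=4: S_4 = 4 * 3^4 = 324
i=5: S_5 = 4 * 3^5 = 972
The first 6 terms are: [4, 12, 36, 108, 324, 972]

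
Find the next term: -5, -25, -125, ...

Ratios: -25 / -5 = 5.0
This is a geometric sequence with common ratio r = 5.
Next term = -125 * 5 = -625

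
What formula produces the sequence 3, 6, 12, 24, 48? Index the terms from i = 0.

Check ratios: 6 / 3 = 2.0
Common ratio r = 2.
First term a = 3.
Formula: S_i = 3 * 2^i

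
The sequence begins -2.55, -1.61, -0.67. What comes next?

Differences: -1.61 - -2.55 = 0.94
This is an arithmetic sequence with common difference d = 0.94.
Next term = -0.67 + 0.94 = 0.27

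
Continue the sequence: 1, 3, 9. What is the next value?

Ratios: 3 / 1 = 3.0
This is a geometric sequence with common ratio r = 3.
Next term = 9 * 3 = 27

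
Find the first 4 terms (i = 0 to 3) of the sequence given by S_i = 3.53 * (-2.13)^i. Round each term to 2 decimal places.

This is a geometric sequence.
i=0: S_0 = 3.53 * (-2.13)^0 = 3.53
i=1: S_1 = 3.53 * (-2.13)^1 ≈ -7.52
i=2: S_2 = 3.53 * (-2.13)^2 ≈ 16.02
i=3: S_3 = 3.53 * (-2.13)^3 ≈ -34.11
The first 4 terms are: [3.53, -7.52, 16.02, -34.11]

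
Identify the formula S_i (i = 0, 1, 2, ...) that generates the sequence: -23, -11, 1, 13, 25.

Check differences: -11 - -23 = 12
1 - -11 = 12
Common difference d = 12.
First term a = -23.
Formula: S_i = -23 + 12*i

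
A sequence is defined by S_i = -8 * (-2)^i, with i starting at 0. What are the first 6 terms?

This is a geometric sequence.
i=0: S_0 = -8 * (-2)^0 = -8
i=1: S_1 = -8 * (-2)^1 = 16
i=2: S_2 = -8 * (-2)^2 = -32
i=3: S_3 = -8 * (-2)^3 = 64
i=4: S_4 = -8 * (-2)^4 = -128
i=5: S_5 = -8 * (-2)^5 = 256
The first 6 terms are: [-8, 16, -32, 64, -128, 256]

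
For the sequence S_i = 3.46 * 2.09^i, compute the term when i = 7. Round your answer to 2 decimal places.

S_7 = 3.46 * 2.09^7 ≈ 3.46 * 174.1903 ≈ 602.7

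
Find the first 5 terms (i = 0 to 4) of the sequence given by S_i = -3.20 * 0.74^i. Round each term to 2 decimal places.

This is a geometric sequence.
i=0: S_0 = -3.2 * 0.74^0 = -3.2
i=1: S_1 = -3.2 * 0.74^1 ≈ -2.37
i=2: S_2 = -3.2 * 0.74^2 ≈ -1.75
i=3: S_3 = -3.2 * 0.74^3 ≈ -1.3
i=4: S_4 = -3.2 * 0.74^4 ≈ -0.96
The first 5 terms are: [-3.2, -2.37, -1.75, -1.3, -0.96]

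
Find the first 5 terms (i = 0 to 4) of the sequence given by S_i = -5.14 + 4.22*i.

This is an arithmetic sequence.
i=0: S_0 = -5.14 + 4.22*0 = -5.14
i=1: S_1 = -5.14 + 4.22*1 = -0.92
i=2: S_2 = -5.14 + 4.22*2 = 3.3
i=3: S_3 = -5.14 + 4.22*3 = 7.52
i=4: S_4 = -5.14 + 4.22*4 = 11.74
The first 5 terms are: [-5.14, -0.92, 3.3, 7.52, 11.74]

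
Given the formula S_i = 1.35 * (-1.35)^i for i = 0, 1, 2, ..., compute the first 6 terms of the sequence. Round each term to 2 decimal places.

This is a geometric sequence.
i=0: S_0 = 1.35 * (-1.35)^0 = 1.35
i=1: S_1 = 1.35 * (-1.35)^1 ≈ -1.82
i=2: S_2 = 1.35 * (-1.35)^2 ≈ 2.46
i=3: S_3 = 1.35 * (-1.35)^3 ≈ -3.32
i=4: S_4 = 1.35 * (-1.35)^4 ≈ 4.48
i=5: S_5 = 1.35 * (-1.35)^5 ≈ -6.05
The first 6 terms are: [1.35, -1.82, 2.46, -3.32, 4.48, -6.05]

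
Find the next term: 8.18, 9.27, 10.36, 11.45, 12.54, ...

Differences: 9.27 - 8.18 = 1.09
This is an arithmetic sequence with common difference d = 1.09.
Next term = 12.54 + 1.09 = 13.63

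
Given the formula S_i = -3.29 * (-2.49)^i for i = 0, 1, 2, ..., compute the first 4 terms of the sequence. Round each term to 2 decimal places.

This is a geometric sequence.
i=0: S_0 = -3.29 * (-2.49)^0 = -3.29
i=1: S_1 = -3.29 * (-2.49)^1 ≈ 8.19
i=2: S_2 = -3.29 * (-2.49)^2 ≈ -20.4
i=3: S_3 = -3.29 * (-2.49)^3 ≈ 50.79
The first 4 terms are: [-3.29, 8.19, -20.4, 50.79]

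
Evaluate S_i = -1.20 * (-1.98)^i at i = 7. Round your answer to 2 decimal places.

S_7 = -1.2 * (-1.98)^7 ≈ -1.2 * -119.3044 ≈ 143.17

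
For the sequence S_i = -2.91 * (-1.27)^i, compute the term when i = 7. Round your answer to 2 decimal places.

S_7 = -2.91 * (-1.27)^7 ≈ -2.91 * -5.3288 ≈ 15.51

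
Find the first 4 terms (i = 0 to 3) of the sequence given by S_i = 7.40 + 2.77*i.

This is an arithmetic sequence.
i=0: S_0 = 7.4 + 2.77*0 = 7.4
i=1: S_1 = 7.4 + 2.77*1 = 10.17
i=2: S_2 = 7.4 + 2.77*2 = 12.94
i=3: S_3 = 7.4 + 2.77*3 = 15.71
The first 4 terms are: [7.4, 10.17, 12.94, 15.71]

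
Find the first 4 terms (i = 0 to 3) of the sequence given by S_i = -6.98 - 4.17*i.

This is an arithmetic sequence.
i=0: S_0 = -6.98 + -4.17*0 = -6.98
i=1: S_1 = -6.98 + -4.17*1 = -11.15
i=2: S_2 = -6.98 + -4.17*2 = -15.32
i=3: S_3 = -6.98 + -4.17*3 = -19.49
The first 4 terms are: [-6.98, -11.15, -15.32, -19.49]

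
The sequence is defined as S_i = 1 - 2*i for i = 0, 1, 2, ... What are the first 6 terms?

This is an arithmetic sequence.
i=0: S_0 = 1 + -2*0 = 1
i=1: S_1 = 1 + -2*1 = -1
i=2: S_2 = 1 + -2*2 = -3
i=3: S_3 = 1 + -2*3 = -5
i=4: S_4 = 1 + -2*4 = -7
i=5: S_5 = 1 + -2*5 = -9
The first 6 terms are: [1, -1, -3, -5, -7, -9]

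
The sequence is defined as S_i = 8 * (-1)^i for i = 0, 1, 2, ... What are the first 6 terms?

This is a geometric sequence.
i=0: S_0 = 8 * (-1)^0 = 8
i=1: S_1 = 8 * (-1)^1 = -8
i=2: S_2 = 8 * (-1)^2 = 8
i=3: S_3 = 8 * (-1)^3 = -8
i=4: S_4 = 8 * (-1)^4 = 8
i=5: S_5 = 8 * (-1)^5 = -8
The first 6 terms are: [8, -8, 8, -8, 8, -8]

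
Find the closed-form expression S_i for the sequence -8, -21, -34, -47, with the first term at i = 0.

Check differences: -21 - -8 = -13
-34 - -21 = -13
Common difference d = -13.
First term a = -8.
Formula: S_i = -8 - 13*i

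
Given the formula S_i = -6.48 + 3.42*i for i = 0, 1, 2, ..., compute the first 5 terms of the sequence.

This is an arithmetic sequence.
i=0: S_0 = -6.48 + 3.42*0 = -6.48
i=1: S_1 = -6.48 + 3.42*1 = -3.06
i=2: S_2 = -6.48 + 3.42*2 = 0.36
i=3: S_3 = -6.48 + 3.42*3 = 3.78
i=4: S_4 = -6.48 + 3.42*4 = 7.2
The first 5 terms are: [-6.48, -3.06, 0.36, 3.78, 7.2]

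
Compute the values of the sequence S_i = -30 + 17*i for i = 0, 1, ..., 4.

This is an arithmetic sequence.
i=0: S_0 = -30 + 17*0 = -30
i=1: S_1 = -30 + 17*1 = -13
i=2: S_2 = -30 + 17*2 = 4
i=3: S_3 = -30 + 17*3 = 21
i=4: S_4 = -30 + 17*4 = 38
The first 5 terms are: [-30, -13, 4, 21, 38]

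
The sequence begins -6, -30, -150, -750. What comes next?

Ratios: -30 / -6 = 5.0
This is a geometric sequence with common ratio r = 5.
Next term = -750 * 5 = -3750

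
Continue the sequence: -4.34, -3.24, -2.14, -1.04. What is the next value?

Differences: -3.24 - -4.34 = 1.1
This is an arithmetic sequence with common difference d = 1.1.
Next term = -1.04 + 1.1 = 0.06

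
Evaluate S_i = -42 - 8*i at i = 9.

S_9 = -42 + -8*9 = -42 + -72 = -114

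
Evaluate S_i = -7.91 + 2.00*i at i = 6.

S_6 = -7.91 + 2.0*6 = -7.91 + 12.0 = 4.09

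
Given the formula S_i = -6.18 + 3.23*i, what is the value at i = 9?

S_9 = -6.18 + 3.23*9 = -6.18 + 29.07 = 22.89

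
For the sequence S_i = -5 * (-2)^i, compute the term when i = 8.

S_8 = -5 * (-2)^8 = -5 * 256 = -1280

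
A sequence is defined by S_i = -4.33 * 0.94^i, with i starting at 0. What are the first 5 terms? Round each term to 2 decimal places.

This is a geometric sequence.
i=0: S_0 = -4.33 * 0.94^0 = -4.33
i=1: S_1 = -4.33 * 0.94^1 ≈ -4.07
i=2: S_2 = -4.33 * 0.94^2 ≈ -3.83
i=3: S_3 = -4.33 * 0.94^3 ≈ -3.6
i=4: S_4 = -4.33 * 0.94^4 ≈ -3.38
The first 5 terms are: [-4.33, -4.07, -3.83, -3.6, -3.38]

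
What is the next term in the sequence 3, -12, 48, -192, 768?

Ratios: -12 / 3 = -4.0
This is a geometric sequence with common ratio r = -4.
Next term = 768 * -4 = -3072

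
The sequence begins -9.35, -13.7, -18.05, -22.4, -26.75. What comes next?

Differences: -13.7 - -9.35 = -4.35
This is an arithmetic sequence with common difference d = -4.35.
Next term = -26.75 + -4.35 = -31.1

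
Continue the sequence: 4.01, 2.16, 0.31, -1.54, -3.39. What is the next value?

Differences: 2.16 - 4.01 = -1.85
This is an arithmetic sequence with common difference d = -1.85.
Next term = -3.39 + -1.85 = -5.24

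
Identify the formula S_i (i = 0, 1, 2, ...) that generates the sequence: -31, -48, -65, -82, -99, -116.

Check differences: -48 - -31 = -17
-65 - -48 = -17
Common difference d = -17.
First term a = -31.
Formula: S_i = -31 - 17*i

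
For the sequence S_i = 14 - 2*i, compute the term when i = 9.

S_9 = 14 + -2*9 = 14 + -18 = -4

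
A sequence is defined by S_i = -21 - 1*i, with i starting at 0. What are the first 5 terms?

This is an arithmetic sequence.
i=0: S_0 = -21 + -1*0 = -21
i=1: S_1 = -21 + -1*1 = -22
i=2: S_2 = -21 + -1*2 = -23
i=3: S_3 = -21 + -1*3 = -24
i=4: S_4 = -21 + -1*4 = -25
The first 5 terms are: [-21, -22, -23, -24, -25]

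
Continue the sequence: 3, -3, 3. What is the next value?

Ratios: -3 / 3 = -1.0
This is a geometric sequence with common ratio r = -1.
Next term = 3 * -1 = -3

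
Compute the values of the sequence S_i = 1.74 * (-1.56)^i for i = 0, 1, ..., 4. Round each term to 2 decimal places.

This is a geometric sequence.
i=0: S_0 = 1.74 * (-1.56)^0 = 1.74
i=1: S_1 = 1.74 * (-1.56)^1 ≈ -2.71
i=2: S_2 = 1.74 * (-1.56)^2 ≈ 4.23
i=3: S_3 = 1.74 * (-1.56)^3 ≈ -6.61
i=4: S_4 = 1.74 * (-1.56)^4 ≈ 10.3
The first 5 terms are: [1.74, -2.71, 4.23, -6.61, 10.3]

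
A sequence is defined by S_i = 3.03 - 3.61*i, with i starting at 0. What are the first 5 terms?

This is an arithmetic sequence.
i=0: S_0 = 3.03 + -3.61*0 = 3.03
i=1: S_1 = 3.03 + -3.61*1 = -0.58
i=2: S_2 = 3.03 + -3.61*2 = -4.19
i=3: S_3 = 3.03 + -3.61*3 = -7.8
i=4: S_4 = 3.03 + -3.61*4 = -11.41
The first 5 terms are: [3.03, -0.58, -4.19, -7.8, -11.41]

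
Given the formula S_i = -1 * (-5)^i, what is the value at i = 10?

S_10 = -1 * (-5)^10 = -1 * 9765625 = -9765625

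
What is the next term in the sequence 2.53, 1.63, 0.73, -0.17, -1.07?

Differences: 1.63 - 2.53 = -0.9
This is an arithmetic sequence with common difference d = -0.9.
Next term = -1.07 + -0.9 = -1.97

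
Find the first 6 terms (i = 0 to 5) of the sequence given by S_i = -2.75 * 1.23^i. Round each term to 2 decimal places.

This is a geometric sequence.
i=0: S_0 = -2.75 * 1.23^0 = -2.75
i=1: S_1 = -2.75 * 1.23^1 ≈ -3.38
i=2: S_2 = -2.75 * 1.23^2 ≈ -4.16
i=3: S_3 = -2.75 * 1.23^3 ≈ -5.12
i=4: S_4 = -2.75 * 1.23^4 ≈ -6.29
i=5: S_5 = -2.75 * 1.23^5 ≈ -7.74
The first 6 terms are: [-2.75, -3.38, -4.16, -5.12, -6.29, -7.74]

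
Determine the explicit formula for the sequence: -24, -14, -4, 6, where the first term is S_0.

Check differences: -14 - -24 = 10
-4 - -14 = 10
Common difference d = 10.
First term a = -24.
Formula: S_i = -24 + 10*i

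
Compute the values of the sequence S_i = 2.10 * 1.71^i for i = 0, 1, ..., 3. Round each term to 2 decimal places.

This is a geometric sequence.
i=0: S_0 = 2.1 * 1.71^0 = 2.1
i=1: S_1 = 2.1 * 1.71^1 ≈ 3.59
i=2: S_2 = 2.1 * 1.71^2 ≈ 6.14
i=3: S_3 = 2.1 * 1.71^3 ≈ 10.5
The first 4 terms are: [2.1, 3.59, 6.14, 10.5]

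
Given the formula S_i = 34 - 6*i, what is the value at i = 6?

S_6 = 34 + -6*6 = 34 + -36 = -2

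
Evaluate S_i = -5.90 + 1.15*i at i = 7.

S_7 = -5.9 + 1.15*7 = -5.9 + 8.05 = 2.15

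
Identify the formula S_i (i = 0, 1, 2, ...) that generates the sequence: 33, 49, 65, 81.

Check differences: 49 - 33 = 16
65 - 49 = 16
Common difference d = 16.
First term a = 33.
Formula: S_i = 33 + 16*i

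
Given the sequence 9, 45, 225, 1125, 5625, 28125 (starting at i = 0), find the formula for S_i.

Check ratios: 45 / 9 = 5.0
Common ratio r = 5.
First term a = 9.
Formula: S_i = 9 * 5^i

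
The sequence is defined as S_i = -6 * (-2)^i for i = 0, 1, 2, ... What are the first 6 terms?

This is a geometric sequence.
i=0: S_0 = -6 * (-2)^0 = -6
i=1: S_1 = -6 * (-2)^1 = 12
i=2: S_2 = -6 * (-2)^2 = -24
i=3: S_3 = -6 * (-2)^3 = 48
i=4: S_4 = -6 * (-2)^4 = -96
i=5: S_5 = -6 * (-2)^5 = 192
The first 6 terms are: [-6, 12, -24, 48, -96, 192]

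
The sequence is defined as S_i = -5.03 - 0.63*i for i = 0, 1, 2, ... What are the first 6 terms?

This is an arithmetic sequence.
i=0: S_0 = -5.03 + -0.63*0 = -5.03
i=1: S_1 = -5.03 + -0.63*1 = -5.66
i=2: S_2 = -5.03 + -0.63*2 = -6.29
i=3: S_3 = -5.03 + -0.63*3 = -6.92
i=4: S_4 = -5.03 + -0.63*4 = -7.55
i=5: S_5 = -5.03 + -0.63*5 = -8.18
The first 6 terms are: [-5.03, -5.66, -6.29, -6.92, -7.55, -8.18]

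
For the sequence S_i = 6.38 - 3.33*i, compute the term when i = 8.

S_8 = 6.38 + -3.33*8 = 6.38 + -26.64 = -20.26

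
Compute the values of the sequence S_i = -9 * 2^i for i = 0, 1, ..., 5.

This is a geometric sequence.
i=0: S_0 = -9 * 2^0 = -9
i=1: S_1 = -9 * 2^1 = -18
i=2: S_2 = -9 * 2^2 = -36
i=3: S_3 = -9 * 2^3 = -72
i=4: S_4 = -9 * 2^4 = -144
i=5: S_5 = -9 * 2^5 = -288
The first 6 terms are: [-9, -18, -36, -72, -144, -288]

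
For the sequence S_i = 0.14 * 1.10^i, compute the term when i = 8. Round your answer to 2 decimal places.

S_8 = 0.14 * 1.1^8 ≈ 0.14 * 2.1436 ≈ 0.3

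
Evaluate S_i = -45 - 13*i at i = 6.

S_6 = -45 + -13*6 = -45 + -78 = -123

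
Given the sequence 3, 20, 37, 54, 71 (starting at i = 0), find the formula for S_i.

Check differences: 20 - 3 = 17
37 - 20 = 17
Common difference d = 17.
First term a = 3.
Formula: S_i = 3 + 17*i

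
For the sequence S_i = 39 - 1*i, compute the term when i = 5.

S_5 = 39 + -1*5 = 39 + -5 = 34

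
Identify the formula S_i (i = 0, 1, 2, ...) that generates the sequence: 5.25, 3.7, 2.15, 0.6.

Check differences: 3.7 - 5.25 = -1.55
2.15 - 3.7 = -1.55
Common difference d = -1.55.
First term a = 5.25.
Formula: S_i = 5.25 - 1.55*i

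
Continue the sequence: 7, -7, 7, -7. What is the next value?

Ratios: -7 / 7 = -1.0
This is a geometric sequence with common ratio r = -1.
Next term = -7 * -1 = 7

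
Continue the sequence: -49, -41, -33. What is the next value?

Differences: -41 - -49 = 8
This is an arithmetic sequence with common difference d = 8.
Next term = -33 + 8 = -25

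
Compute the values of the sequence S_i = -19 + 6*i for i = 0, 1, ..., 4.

This is an arithmetic sequence.
i=0: S_0 = -19 + 6*0 = -19
i=1: S_1 = -19 + 6*1 = -13
i=2: S_2 = -19 + 6*2 = -7
i=3: S_3 = -19 + 6*3 = -1
i=4: S_4 = -19 + 6*4 = 5
The first 5 terms are: [-19, -13, -7, -1, 5]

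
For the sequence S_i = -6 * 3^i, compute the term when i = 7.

S_7 = -6 * 3^7 = -6 * 2187 = -13122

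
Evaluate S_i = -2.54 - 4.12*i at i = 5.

S_5 = -2.54 + -4.12*5 = -2.54 + -20.6 = -23.14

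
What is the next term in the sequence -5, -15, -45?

Ratios: -15 / -5 = 3.0
This is a geometric sequence with common ratio r = 3.
Next term = -45 * 3 = -135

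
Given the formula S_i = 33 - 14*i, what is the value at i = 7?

S_7 = 33 + -14*7 = 33 + -98 = -65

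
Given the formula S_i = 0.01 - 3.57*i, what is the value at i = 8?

S_8 = 0.01 + -3.57*8 = 0.01 + -28.56 = -28.55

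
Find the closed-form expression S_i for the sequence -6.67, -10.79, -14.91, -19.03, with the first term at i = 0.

Check differences: -10.79 - -6.67 = -4.12
-14.91 - -10.79 = -4.12
Common difference d = -4.12.
First term a = -6.67.
Formula: S_i = -6.67 - 4.12*i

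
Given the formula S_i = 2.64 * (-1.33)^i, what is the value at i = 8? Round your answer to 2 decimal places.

S_8 = 2.64 * (-1.33)^8 ≈ 2.64 * 9.7907 ≈ 25.85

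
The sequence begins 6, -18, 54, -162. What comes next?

Ratios: -18 / 6 = -3.0
This is a geometric sequence with common ratio r = -3.
Next term = -162 * -3 = 486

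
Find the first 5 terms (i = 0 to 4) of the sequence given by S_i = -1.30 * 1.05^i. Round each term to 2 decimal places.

This is a geometric sequence.
i=0: S_0 = -1.3 * 1.05^0 = -1.3
i=1: S_1 = -1.3 * 1.05^1 ≈ -1.37
i=2: S_2 = -1.3 * 1.05^2 ≈ -1.43
i=3: S_3 = -1.3 * 1.05^3 ≈ -1.5
i=4: S_4 = -1.3 * 1.05^4 ≈ -1.58
The first 5 terms are: [-1.3, -1.37, -1.43, -1.5, -1.58]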